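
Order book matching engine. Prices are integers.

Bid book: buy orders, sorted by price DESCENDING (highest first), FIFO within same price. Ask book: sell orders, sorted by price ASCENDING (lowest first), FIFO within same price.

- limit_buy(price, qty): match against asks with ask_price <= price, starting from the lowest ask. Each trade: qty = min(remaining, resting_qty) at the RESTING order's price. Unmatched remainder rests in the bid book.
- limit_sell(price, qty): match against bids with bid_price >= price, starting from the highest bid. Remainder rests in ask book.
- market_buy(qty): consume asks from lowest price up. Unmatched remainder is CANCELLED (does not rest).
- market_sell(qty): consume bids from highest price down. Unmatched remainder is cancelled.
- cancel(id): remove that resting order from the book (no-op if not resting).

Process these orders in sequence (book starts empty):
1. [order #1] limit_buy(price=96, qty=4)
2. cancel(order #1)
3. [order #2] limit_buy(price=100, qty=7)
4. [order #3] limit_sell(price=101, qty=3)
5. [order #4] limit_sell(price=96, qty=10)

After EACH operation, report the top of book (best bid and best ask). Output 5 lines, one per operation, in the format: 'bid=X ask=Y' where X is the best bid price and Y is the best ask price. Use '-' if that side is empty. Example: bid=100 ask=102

Answer: bid=96 ask=-
bid=- ask=-
bid=100 ask=-
bid=100 ask=101
bid=- ask=96

Derivation:
After op 1 [order #1] limit_buy(price=96, qty=4): fills=none; bids=[#1:4@96] asks=[-]
After op 2 cancel(order #1): fills=none; bids=[-] asks=[-]
After op 3 [order #2] limit_buy(price=100, qty=7): fills=none; bids=[#2:7@100] asks=[-]
After op 4 [order #3] limit_sell(price=101, qty=3): fills=none; bids=[#2:7@100] asks=[#3:3@101]
After op 5 [order #4] limit_sell(price=96, qty=10): fills=#2x#4:7@100; bids=[-] asks=[#4:3@96 #3:3@101]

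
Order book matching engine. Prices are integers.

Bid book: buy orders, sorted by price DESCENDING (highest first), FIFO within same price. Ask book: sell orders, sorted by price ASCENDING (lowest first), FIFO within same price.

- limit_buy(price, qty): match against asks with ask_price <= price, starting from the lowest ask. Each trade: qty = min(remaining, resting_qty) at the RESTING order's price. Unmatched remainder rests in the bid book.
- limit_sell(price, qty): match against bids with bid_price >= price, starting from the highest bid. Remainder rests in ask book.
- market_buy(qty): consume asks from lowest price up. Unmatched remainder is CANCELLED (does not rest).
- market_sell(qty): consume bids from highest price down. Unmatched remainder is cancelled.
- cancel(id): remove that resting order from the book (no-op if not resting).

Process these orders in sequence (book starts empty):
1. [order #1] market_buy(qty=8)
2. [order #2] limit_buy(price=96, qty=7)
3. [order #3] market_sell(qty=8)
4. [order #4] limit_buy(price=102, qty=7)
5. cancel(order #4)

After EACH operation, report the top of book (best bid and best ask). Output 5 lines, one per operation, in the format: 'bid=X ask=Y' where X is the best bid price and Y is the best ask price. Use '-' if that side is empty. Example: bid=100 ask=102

After op 1 [order #1] market_buy(qty=8): fills=none; bids=[-] asks=[-]
After op 2 [order #2] limit_buy(price=96, qty=7): fills=none; bids=[#2:7@96] asks=[-]
After op 3 [order #3] market_sell(qty=8): fills=#2x#3:7@96; bids=[-] asks=[-]
After op 4 [order #4] limit_buy(price=102, qty=7): fills=none; bids=[#4:7@102] asks=[-]
After op 5 cancel(order #4): fills=none; bids=[-] asks=[-]

Answer: bid=- ask=-
bid=96 ask=-
bid=- ask=-
bid=102 ask=-
bid=- ask=-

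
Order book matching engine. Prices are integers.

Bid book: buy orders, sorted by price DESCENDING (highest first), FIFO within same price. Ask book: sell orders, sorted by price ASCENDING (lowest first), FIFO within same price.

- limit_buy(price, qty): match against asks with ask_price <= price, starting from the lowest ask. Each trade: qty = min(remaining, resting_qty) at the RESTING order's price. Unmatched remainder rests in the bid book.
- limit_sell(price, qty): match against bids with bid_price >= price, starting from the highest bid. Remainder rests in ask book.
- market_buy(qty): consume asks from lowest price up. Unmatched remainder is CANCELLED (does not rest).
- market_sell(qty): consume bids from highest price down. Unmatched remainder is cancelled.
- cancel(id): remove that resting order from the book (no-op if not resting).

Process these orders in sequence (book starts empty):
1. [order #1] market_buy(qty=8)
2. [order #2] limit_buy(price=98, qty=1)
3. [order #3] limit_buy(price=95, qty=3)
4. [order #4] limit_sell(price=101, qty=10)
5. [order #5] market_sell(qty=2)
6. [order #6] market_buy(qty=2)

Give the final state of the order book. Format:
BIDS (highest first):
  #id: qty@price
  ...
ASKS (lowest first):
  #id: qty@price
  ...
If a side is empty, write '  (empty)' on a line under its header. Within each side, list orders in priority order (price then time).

Answer: BIDS (highest first):
  #3: 2@95
ASKS (lowest first):
  #4: 8@101

Derivation:
After op 1 [order #1] market_buy(qty=8): fills=none; bids=[-] asks=[-]
After op 2 [order #2] limit_buy(price=98, qty=1): fills=none; bids=[#2:1@98] asks=[-]
After op 3 [order #3] limit_buy(price=95, qty=3): fills=none; bids=[#2:1@98 #3:3@95] asks=[-]
After op 4 [order #4] limit_sell(price=101, qty=10): fills=none; bids=[#2:1@98 #3:3@95] asks=[#4:10@101]
After op 5 [order #5] market_sell(qty=2): fills=#2x#5:1@98 #3x#5:1@95; bids=[#3:2@95] asks=[#4:10@101]
After op 6 [order #6] market_buy(qty=2): fills=#6x#4:2@101; bids=[#3:2@95] asks=[#4:8@101]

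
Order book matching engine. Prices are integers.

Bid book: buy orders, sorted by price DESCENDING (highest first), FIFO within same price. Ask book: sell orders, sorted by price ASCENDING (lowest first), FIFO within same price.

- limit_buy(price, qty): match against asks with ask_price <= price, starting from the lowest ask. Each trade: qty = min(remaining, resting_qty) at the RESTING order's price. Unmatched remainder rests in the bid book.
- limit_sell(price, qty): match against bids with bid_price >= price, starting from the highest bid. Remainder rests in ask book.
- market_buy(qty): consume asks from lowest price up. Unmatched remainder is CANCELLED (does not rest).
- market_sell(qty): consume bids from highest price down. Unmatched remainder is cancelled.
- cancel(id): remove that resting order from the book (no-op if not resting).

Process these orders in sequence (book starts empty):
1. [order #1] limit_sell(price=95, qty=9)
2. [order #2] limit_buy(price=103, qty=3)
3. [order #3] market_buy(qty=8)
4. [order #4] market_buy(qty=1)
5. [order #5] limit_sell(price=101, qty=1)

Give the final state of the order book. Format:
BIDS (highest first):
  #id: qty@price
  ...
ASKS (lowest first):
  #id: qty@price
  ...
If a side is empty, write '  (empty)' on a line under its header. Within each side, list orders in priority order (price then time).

After op 1 [order #1] limit_sell(price=95, qty=9): fills=none; bids=[-] asks=[#1:9@95]
After op 2 [order #2] limit_buy(price=103, qty=3): fills=#2x#1:3@95; bids=[-] asks=[#1:6@95]
After op 3 [order #3] market_buy(qty=8): fills=#3x#1:6@95; bids=[-] asks=[-]
After op 4 [order #4] market_buy(qty=1): fills=none; bids=[-] asks=[-]
After op 5 [order #5] limit_sell(price=101, qty=1): fills=none; bids=[-] asks=[#5:1@101]

Answer: BIDS (highest first):
  (empty)
ASKS (lowest first):
  #5: 1@101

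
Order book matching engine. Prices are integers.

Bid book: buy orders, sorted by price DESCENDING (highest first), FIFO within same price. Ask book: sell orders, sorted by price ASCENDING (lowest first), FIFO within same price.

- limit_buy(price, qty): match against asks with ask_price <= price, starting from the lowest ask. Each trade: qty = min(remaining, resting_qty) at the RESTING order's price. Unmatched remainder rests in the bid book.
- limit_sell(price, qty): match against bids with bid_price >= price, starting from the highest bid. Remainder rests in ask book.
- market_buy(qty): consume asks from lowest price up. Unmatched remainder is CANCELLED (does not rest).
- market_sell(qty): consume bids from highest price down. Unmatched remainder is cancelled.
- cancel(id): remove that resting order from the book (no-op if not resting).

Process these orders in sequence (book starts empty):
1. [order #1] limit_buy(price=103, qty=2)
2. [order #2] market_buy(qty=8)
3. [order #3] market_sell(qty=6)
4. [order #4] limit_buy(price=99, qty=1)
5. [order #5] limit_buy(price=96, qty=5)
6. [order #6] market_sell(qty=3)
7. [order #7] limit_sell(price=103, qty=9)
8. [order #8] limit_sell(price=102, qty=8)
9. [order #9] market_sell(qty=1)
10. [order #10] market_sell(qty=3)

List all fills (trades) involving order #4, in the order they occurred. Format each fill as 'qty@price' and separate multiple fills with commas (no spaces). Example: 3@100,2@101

Answer: 1@99

Derivation:
After op 1 [order #1] limit_buy(price=103, qty=2): fills=none; bids=[#1:2@103] asks=[-]
After op 2 [order #2] market_buy(qty=8): fills=none; bids=[#1:2@103] asks=[-]
After op 3 [order #3] market_sell(qty=6): fills=#1x#3:2@103; bids=[-] asks=[-]
After op 4 [order #4] limit_buy(price=99, qty=1): fills=none; bids=[#4:1@99] asks=[-]
After op 5 [order #5] limit_buy(price=96, qty=5): fills=none; bids=[#4:1@99 #5:5@96] asks=[-]
After op 6 [order #6] market_sell(qty=3): fills=#4x#6:1@99 #5x#6:2@96; bids=[#5:3@96] asks=[-]
After op 7 [order #7] limit_sell(price=103, qty=9): fills=none; bids=[#5:3@96] asks=[#7:9@103]
After op 8 [order #8] limit_sell(price=102, qty=8): fills=none; bids=[#5:3@96] asks=[#8:8@102 #7:9@103]
After op 9 [order #9] market_sell(qty=1): fills=#5x#9:1@96; bids=[#5:2@96] asks=[#8:8@102 #7:9@103]
After op 10 [order #10] market_sell(qty=3): fills=#5x#10:2@96; bids=[-] asks=[#8:8@102 #7:9@103]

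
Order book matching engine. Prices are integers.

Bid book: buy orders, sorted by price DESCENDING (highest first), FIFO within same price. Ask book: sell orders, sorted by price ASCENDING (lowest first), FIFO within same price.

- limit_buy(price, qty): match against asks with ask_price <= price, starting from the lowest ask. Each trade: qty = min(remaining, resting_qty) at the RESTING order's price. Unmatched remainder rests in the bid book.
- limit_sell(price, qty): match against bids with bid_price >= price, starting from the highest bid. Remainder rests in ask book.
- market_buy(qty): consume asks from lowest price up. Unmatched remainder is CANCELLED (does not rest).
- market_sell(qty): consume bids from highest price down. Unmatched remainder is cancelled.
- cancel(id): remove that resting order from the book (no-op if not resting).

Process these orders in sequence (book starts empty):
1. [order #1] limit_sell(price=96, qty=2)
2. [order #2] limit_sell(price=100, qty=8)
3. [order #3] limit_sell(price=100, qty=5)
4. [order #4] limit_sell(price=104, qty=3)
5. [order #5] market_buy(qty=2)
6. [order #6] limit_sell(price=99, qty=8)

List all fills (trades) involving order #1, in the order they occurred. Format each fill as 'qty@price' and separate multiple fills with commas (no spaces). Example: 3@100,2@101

Answer: 2@96

Derivation:
After op 1 [order #1] limit_sell(price=96, qty=2): fills=none; bids=[-] asks=[#1:2@96]
After op 2 [order #2] limit_sell(price=100, qty=8): fills=none; bids=[-] asks=[#1:2@96 #2:8@100]
After op 3 [order #3] limit_sell(price=100, qty=5): fills=none; bids=[-] asks=[#1:2@96 #2:8@100 #3:5@100]
After op 4 [order #4] limit_sell(price=104, qty=3): fills=none; bids=[-] asks=[#1:2@96 #2:8@100 #3:5@100 #4:3@104]
After op 5 [order #5] market_buy(qty=2): fills=#5x#1:2@96; bids=[-] asks=[#2:8@100 #3:5@100 #4:3@104]
After op 6 [order #6] limit_sell(price=99, qty=8): fills=none; bids=[-] asks=[#6:8@99 #2:8@100 #3:5@100 #4:3@104]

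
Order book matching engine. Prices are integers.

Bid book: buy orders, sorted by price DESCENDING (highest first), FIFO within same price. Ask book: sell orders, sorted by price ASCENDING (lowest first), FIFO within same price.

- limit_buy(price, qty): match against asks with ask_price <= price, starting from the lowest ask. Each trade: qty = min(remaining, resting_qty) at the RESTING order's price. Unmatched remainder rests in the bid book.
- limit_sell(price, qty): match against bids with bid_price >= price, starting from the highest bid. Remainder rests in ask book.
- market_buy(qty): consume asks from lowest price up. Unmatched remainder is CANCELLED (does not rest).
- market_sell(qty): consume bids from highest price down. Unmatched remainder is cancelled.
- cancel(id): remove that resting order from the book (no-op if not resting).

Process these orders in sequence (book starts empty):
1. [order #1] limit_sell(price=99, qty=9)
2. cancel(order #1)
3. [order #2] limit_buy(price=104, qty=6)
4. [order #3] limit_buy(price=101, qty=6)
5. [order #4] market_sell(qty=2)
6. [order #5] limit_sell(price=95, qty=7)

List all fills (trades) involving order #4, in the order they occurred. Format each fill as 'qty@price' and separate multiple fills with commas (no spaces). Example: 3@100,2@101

Answer: 2@104

Derivation:
After op 1 [order #1] limit_sell(price=99, qty=9): fills=none; bids=[-] asks=[#1:9@99]
After op 2 cancel(order #1): fills=none; bids=[-] asks=[-]
After op 3 [order #2] limit_buy(price=104, qty=6): fills=none; bids=[#2:6@104] asks=[-]
After op 4 [order #3] limit_buy(price=101, qty=6): fills=none; bids=[#2:6@104 #3:6@101] asks=[-]
After op 5 [order #4] market_sell(qty=2): fills=#2x#4:2@104; bids=[#2:4@104 #3:6@101] asks=[-]
After op 6 [order #5] limit_sell(price=95, qty=7): fills=#2x#5:4@104 #3x#5:3@101; bids=[#3:3@101] asks=[-]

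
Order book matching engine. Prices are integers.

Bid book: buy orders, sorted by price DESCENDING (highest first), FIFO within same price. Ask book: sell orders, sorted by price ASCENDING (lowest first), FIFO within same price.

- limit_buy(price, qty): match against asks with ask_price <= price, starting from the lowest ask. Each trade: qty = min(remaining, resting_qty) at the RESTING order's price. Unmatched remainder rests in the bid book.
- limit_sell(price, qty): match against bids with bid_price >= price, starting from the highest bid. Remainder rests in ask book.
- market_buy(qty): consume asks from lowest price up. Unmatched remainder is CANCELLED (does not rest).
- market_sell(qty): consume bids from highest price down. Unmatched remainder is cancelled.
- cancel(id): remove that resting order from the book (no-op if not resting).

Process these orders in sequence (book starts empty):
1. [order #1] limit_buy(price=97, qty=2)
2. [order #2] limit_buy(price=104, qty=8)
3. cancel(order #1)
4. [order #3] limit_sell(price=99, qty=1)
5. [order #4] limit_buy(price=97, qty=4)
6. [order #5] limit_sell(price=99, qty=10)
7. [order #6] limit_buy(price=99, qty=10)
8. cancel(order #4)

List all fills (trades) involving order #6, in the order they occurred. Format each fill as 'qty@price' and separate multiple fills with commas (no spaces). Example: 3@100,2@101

Answer: 3@99

Derivation:
After op 1 [order #1] limit_buy(price=97, qty=2): fills=none; bids=[#1:2@97] asks=[-]
After op 2 [order #2] limit_buy(price=104, qty=8): fills=none; bids=[#2:8@104 #1:2@97] asks=[-]
After op 3 cancel(order #1): fills=none; bids=[#2:8@104] asks=[-]
After op 4 [order #3] limit_sell(price=99, qty=1): fills=#2x#3:1@104; bids=[#2:7@104] asks=[-]
After op 5 [order #4] limit_buy(price=97, qty=4): fills=none; bids=[#2:7@104 #4:4@97] asks=[-]
After op 6 [order #5] limit_sell(price=99, qty=10): fills=#2x#5:7@104; bids=[#4:4@97] asks=[#5:3@99]
After op 7 [order #6] limit_buy(price=99, qty=10): fills=#6x#5:3@99; bids=[#6:7@99 #4:4@97] asks=[-]
After op 8 cancel(order #4): fills=none; bids=[#6:7@99] asks=[-]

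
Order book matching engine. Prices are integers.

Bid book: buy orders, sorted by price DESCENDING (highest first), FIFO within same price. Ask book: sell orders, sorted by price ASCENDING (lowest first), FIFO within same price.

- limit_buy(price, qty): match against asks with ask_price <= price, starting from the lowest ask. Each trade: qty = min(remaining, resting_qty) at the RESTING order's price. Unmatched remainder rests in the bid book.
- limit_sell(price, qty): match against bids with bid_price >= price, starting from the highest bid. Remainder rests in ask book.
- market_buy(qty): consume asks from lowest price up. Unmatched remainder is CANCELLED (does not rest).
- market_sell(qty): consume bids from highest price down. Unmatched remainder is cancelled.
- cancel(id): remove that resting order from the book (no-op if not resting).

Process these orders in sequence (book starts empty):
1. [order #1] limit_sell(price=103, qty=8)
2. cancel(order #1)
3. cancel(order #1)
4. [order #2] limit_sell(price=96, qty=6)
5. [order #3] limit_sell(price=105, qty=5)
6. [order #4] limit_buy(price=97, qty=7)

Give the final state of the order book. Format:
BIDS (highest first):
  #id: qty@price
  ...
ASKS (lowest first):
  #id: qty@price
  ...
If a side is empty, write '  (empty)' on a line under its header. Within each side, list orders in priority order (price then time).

Answer: BIDS (highest first):
  #4: 1@97
ASKS (lowest first):
  #3: 5@105

Derivation:
After op 1 [order #1] limit_sell(price=103, qty=8): fills=none; bids=[-] asks=[#1:8@103]
After op 2 cancel(order #1): fills=none; bids=[-] asks=[-]
After op 3 cancel(order #1): fills=none; bids=[-] asks=[-]
After op 4 [order #2] limit_sell(price=96, qty=6): fills=none; bids=[-] asks=[#2:6@96]
After op 5 [order #3] limit_sell(price=105, qty=5): fills=none; bids=[-] asks=[#2:6@96 #3:5@105]
After op 6 [order #4] limit_buy(price=97, qty=7): fills=#4x#2:6@96; bids=[#4:1@97] asks=[#3:5@105]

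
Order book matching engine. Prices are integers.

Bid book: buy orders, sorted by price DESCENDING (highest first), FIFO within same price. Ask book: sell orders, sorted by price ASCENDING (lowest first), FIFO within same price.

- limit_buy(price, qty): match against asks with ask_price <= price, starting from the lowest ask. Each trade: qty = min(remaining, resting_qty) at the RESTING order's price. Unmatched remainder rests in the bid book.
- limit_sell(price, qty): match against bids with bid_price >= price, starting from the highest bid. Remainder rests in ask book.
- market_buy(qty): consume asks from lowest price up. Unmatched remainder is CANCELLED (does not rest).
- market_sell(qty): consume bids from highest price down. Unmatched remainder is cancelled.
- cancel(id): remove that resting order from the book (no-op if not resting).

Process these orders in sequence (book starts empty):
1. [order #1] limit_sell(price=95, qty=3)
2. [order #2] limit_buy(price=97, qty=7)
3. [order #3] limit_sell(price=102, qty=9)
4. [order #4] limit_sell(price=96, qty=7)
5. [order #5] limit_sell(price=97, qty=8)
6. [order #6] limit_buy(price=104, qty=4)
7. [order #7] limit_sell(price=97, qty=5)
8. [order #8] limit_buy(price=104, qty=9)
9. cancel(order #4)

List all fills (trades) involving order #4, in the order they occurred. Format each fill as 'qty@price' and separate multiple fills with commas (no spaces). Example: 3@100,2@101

Answer: 4@97,3@96

Derivation:
After op 1 [order #1] limit_sell(price=95, qty=3): fills=none; bids=[-] asks=[#1:3@95]
After op 2 [order #2] limit_buy(price=97, qty=7): fills=#2x#1:3@95; bids=[#2:4@97] asks=[-]
After op 3 [order #3] limit_sell(price=102, qty=9): fills=none; bids=[#2:4@97] asks=[#3:9@102]
After op 4 [order #4] limit_sell(price=96, qty=7): fills=#2x#4:4@97; bids=[-] asks=[#4:3@96 #3:9@102]
After op 5 [order #5] limit_sell(price=97, qty=8): fills=none; bids=[-] asks=[#4:3@96 #5:8@97 #3:9@102]
After op 6 [order #6] limit_buy(price=104, qty=4): fills=#6x#4:3@96 #6x#5:1@97; bids=[-] asks=[#5:7@97 #3:9@102]
After op 7 [order #7] limit_sell(price=97, qty=5): fills=none; bids=[-] asks=[#5:7@97 #7:5@97 #3:9@102]
After op 8 [order #8] limit_buy(price=104, qty=9): fills=#8x#5:7@97 #8x#7:2@97; bids=[-] asks=[#7:3@97 #3:9@102]
After op 9 cancel(order #4): fills=none; bids=[-] asks=[#7:3@97 #3:9@102]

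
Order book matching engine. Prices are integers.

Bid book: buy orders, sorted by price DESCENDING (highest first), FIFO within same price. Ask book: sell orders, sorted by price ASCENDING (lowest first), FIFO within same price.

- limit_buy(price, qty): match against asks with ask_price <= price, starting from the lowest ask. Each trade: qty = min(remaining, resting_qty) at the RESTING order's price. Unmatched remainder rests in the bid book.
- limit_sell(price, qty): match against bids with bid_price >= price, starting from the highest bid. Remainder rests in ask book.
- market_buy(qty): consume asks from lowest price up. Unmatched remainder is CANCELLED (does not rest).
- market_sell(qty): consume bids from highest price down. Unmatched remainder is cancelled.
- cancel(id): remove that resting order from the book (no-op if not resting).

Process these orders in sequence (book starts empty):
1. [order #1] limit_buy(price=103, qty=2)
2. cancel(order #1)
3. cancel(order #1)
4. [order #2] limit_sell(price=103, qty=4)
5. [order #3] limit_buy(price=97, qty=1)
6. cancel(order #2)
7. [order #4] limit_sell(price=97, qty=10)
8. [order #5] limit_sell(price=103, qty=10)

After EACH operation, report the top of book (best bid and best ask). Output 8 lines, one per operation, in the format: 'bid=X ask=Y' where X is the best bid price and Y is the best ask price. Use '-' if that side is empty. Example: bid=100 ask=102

Answer: bid=103 ask=-
bid=- ask=-
bid=- ask=-
bid=- ask=103
bid=97 ask=103
bid=97 ask=-
bid=- ask=97
bid=- ask=97

Derivation:
After op 1 [order #1] limit_buy(price=103, qty=2): fills=none; bids=[#1:2@103] asks=[-]
After op 2 cancel(order #1): fills=none; bids=[-] asks=[-]
After op 3 cancel(order #1): fills=none; bids=[-] asks=[-]
After op 4 [order #2] limit_sell(price=103, qty=4): fills=none; bids=[-] asks=[#2:4@103]
After op 5 [order #3] limit_buy(price=97, qty=1): fills=none; bids=[#3:1@97] asks=[#2:4@103]
After op 6 cancel(order #2): fills=none; bids=[#3:1@97] asks=[-]
After op 7 [order #4] limit_sell(price=97, qty=10): fills=#3x#4:1@97; bids=[-] asks=[#4:9@97]
After op 8 [order #5] limit_sell(price=103, qty=10): fills=none; bids=[-] asks=[#4:9@97 #5:10@103]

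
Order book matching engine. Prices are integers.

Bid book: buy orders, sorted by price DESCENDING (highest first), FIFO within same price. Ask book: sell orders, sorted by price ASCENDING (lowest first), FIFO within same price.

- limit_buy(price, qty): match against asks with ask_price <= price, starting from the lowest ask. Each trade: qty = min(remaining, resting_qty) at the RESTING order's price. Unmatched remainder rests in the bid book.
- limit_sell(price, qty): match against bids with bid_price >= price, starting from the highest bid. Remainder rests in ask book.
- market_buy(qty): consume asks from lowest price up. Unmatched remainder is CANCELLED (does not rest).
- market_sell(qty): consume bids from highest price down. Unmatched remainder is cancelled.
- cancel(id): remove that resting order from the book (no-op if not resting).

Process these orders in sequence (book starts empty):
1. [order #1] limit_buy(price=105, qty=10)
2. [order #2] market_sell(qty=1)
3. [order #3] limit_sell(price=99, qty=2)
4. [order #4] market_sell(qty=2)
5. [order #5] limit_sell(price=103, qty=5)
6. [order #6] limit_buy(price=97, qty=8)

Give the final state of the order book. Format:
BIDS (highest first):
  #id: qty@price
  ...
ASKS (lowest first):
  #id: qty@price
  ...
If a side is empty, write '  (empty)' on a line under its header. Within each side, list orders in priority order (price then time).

Answer: BIDS (highest first):
  #6: 8@97
ASKS (lowest first):
  (empty)

Derivation:
After op 1 [order #1] limit_buy(price=105, qty=10): fills=none; bids=[#1:10@105] asks=[-]
After op 2 [order #2] market_sell(qty=1): fills=#1x#2:1@105; bids=[#1:9@105] asks=[-]
After op 3 [order #3] limit_sell(price=99, qty=2): fills=#1x#3:2@105; bids=[#1:7@105] asks=[-]
After op 4 [order #4] market_sell(qty=2): fills=#1x#4:2@105; bids=[#1:5@105] asks=[-]
After op 5 [order #5] limit_sell(price=103, qty=5): fills=#1x#5:5@105; bids=[-] asks=[-]
After op 6 [order #6] limit_buy(price=97, qty=8): fills=none; bids=[#6:8@97] asks=[-]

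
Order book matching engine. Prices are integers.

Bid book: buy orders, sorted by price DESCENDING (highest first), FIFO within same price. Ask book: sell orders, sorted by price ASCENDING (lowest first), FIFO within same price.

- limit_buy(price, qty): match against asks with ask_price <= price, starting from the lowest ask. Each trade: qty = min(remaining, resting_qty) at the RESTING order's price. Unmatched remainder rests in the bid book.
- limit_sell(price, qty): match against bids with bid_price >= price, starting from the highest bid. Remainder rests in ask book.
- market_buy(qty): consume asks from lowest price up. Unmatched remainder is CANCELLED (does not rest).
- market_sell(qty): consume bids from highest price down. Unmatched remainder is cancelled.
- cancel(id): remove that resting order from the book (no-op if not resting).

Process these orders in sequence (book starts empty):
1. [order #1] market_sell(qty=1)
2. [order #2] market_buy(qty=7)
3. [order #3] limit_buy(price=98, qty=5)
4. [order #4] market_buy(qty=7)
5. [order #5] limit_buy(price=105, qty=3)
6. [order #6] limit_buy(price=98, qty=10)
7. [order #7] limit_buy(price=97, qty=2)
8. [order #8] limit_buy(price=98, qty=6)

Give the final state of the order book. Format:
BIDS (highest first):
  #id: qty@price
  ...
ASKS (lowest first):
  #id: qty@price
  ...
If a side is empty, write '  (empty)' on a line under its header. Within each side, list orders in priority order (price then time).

After op 1 [order #1] market_sell(qty=1): fills=none; bids=[-] asks=[-]
After op 2 [order #2] market_buy(qty=7): fills=none; bids=[-] asks=[-]
After op 3 [order #3] limit_buy(price=98, qty=5): fills=none; bids=[#3:5@98] asks=[-]
After op 4 [order #4] market_buy(qty=7): fills=none; bids=[#3:5@98] asks=[-]
After op 5 [order #5] limit_buy(price=105, qty=3): fills=none; bids=[#5:3@105 #3:5@98] asks=[-]
After op 6 [order #6] limit_buy(price=98, qty=10): fills=none; bids=[#5:3@105 #3:5@98 #6:10@98] asks=[-]
After op 7 [order #7] limit_buy(price=97, qty=2): fills=none; bids=[#5:3@105 #3:5@98 #6:10@98 #7:2@97] asks=[-]
After op 8 [order #8] limit_buy(price=98, qty=6): fills=none; bids=[#5:3@105 #3:5@98 #6:10@98 #8:6@98 #7:2@97] asks=[-]

Answer: BIDS (highest first):
  #5: 3@105
  #3: 5@98
  #6: 10@98
  #8: 6@98
  #7: 2@97
ASKS (lowest first):
  (empty)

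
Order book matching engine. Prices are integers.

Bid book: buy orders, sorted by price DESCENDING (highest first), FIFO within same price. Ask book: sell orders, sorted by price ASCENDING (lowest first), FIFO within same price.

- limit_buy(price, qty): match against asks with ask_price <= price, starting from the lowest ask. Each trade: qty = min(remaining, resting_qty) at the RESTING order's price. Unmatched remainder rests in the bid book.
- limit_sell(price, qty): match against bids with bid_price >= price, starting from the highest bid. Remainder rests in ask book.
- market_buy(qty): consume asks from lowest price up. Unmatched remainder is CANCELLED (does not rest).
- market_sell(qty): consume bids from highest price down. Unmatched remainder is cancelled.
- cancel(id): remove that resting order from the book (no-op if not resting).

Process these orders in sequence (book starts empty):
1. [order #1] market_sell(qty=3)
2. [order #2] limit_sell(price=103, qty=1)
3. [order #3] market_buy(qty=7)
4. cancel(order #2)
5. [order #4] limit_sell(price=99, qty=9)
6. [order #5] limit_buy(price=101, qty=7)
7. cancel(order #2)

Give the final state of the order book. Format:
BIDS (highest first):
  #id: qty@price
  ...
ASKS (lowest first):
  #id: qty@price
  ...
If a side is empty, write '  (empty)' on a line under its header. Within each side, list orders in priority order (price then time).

After op 1 [order #1] market_sell(qty=3): fills=none; bids=[-] asks=[-]
After op 2 [order #2] limit_sell(price=103, qty=1): fills=none; bids=[-] asks=[#2:1@103]
After op 3 [order #3] market_buy(qty=7): fills=#3x#2:1@103; bids=[-] asks=[-]
After op 4 cancel(order #2): fills=none; bids=[-] asks=[-]
After op 5 [order #4] limit_sell(price=99, qty=9): fills=none; bids=[-] asks=[#4:9@99]
After op 6 [order #5] limit_buy(price=101, qty=7): fills=#5x#4:7@99; bids=[-] asks=[#4:2@99]
After op 7 cancel(order #2): fills=none; bids=[-] asks=[#4:2@99]

Answer: BIDS (highest first):
  (empty)
ASKS (lowest first):
  #4: 2@99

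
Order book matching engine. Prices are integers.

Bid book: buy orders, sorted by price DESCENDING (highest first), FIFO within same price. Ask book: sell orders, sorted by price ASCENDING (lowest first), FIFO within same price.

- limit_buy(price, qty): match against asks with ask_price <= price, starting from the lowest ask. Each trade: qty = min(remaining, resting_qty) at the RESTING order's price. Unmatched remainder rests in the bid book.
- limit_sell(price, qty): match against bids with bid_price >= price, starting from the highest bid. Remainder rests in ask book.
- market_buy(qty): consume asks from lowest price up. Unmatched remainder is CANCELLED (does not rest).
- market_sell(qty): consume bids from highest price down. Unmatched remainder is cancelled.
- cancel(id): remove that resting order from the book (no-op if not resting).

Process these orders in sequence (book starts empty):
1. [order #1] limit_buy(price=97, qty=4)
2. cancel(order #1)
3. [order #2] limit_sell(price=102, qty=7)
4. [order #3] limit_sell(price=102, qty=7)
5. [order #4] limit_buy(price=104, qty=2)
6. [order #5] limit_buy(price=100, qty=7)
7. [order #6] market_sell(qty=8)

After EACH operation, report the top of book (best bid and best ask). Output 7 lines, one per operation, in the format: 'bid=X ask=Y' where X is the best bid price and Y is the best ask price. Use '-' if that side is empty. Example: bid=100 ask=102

Answer: bid=97 ask=-
bid=- ask=-
bid=- ask=102
bid=- ask=102
bid=- ask=102
bid=100 ask=102
bid=- ask=102

Derivation:
After op 1 [order #1] limit_buy(price=97, qty=4): fills=none; bids=[#1:4@97] asks=[-]
After op 2 cancel(order #1): fills=none; bids=[-] asks=[-]
After op 3 [order #2] limit_sell(price=102, qty=7): fills=none; bids=[-] asks=[#2:7@102]
After op 4 [order #3] limit_sell(price=102, qty=7): fills=none; bids=[-] asks=[#2:7@102 #3:7@102]
After op 5 [order #4] limit_buy(price=104, qty=2): fills=#4x#2:2@102; bids=[-] asks=[#2:5@102 #3:7@102]
After op 6 [order #5] limit_buy(price=100, qty=7): fills=none; bids=[#5:7@100] asks=[#2:5@102 #3:7@102]
After op 7 [order #6] market_sell(qty=8): fills=#5x#6:7@100; bids=[-] asks=[#2:5@102 #3:7@102]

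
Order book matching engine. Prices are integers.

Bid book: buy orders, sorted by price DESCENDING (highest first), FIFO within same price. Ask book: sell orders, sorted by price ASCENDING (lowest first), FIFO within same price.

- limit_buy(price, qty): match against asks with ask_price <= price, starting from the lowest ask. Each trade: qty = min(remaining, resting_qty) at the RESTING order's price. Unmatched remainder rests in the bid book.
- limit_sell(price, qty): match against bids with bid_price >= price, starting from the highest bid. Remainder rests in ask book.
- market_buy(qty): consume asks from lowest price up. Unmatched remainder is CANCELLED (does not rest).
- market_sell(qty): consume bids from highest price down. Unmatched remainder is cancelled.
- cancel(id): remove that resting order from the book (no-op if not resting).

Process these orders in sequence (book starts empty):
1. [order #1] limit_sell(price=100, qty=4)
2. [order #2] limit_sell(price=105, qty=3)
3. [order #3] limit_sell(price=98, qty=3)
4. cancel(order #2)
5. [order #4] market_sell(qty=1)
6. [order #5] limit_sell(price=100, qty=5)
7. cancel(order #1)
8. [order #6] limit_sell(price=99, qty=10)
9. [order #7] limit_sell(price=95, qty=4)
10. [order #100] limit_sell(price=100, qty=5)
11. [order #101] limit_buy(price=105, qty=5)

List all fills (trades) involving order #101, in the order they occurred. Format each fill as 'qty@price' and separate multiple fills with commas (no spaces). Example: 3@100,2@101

After op 1 [order #1] limit_sell(price=100, qty=4): fills=none; bids=[-] asks=[#1:4@100]
After op 2 [order #2] limit_sell(price=105, qty=3): fills=none; bids=[-] asks=[#1:4@100 #2:3@105]
After op 3 [order #3] limit_sell(price=98, qty=3): fills=none; bids=[-] asks=[#3:3@98 #1:4@100 #2:3@105]
After op 4 cancel(order #2): fills=none; bids=[-] asks=[#3:3@98 #1:4@100]
After op 5 [order #4] market_sell(qty=1): fills=none; bids=[-] asks=[#3:3@98 #1:4@100]
After op 6 [order #5] limit_sell(price=100, qty=5): fills=none; bids=[-] asks=[#3:3@98 #1:4@100 #5:5@100]
After op 7 cancel(order #1): fills=none; bids=[-] asks=[#3:3@98 #5:5@100]
After op 8 [order #6] limit_sell(price=99, qty=10): fills=none; bids=[-] asks=[#3:3@98 #6:10@99 #5:5@100]
After op 9 [order #7] limit_sell(price=95, qty=4): fills=none; bids=[-] asks=[#7:4@95 #3:3@98 #6:10@99 #5:5@100]
After op 10 [order #100] limit_sell(price=100, qty=5): fills=none; bids=[-] asks=[#7:4@95 #3:3@98 #6:10@99 #5:5@100 #100:5@100]
After op 11 [order #101] limit_buy(price=105, qty=5): fills=#101x#7:4@95 #101x#3:1@98; bids=[-] asks=[#3:2@98 #6:10@99 #5:5@100 #100:5@100]

Answer: 4@95,1@98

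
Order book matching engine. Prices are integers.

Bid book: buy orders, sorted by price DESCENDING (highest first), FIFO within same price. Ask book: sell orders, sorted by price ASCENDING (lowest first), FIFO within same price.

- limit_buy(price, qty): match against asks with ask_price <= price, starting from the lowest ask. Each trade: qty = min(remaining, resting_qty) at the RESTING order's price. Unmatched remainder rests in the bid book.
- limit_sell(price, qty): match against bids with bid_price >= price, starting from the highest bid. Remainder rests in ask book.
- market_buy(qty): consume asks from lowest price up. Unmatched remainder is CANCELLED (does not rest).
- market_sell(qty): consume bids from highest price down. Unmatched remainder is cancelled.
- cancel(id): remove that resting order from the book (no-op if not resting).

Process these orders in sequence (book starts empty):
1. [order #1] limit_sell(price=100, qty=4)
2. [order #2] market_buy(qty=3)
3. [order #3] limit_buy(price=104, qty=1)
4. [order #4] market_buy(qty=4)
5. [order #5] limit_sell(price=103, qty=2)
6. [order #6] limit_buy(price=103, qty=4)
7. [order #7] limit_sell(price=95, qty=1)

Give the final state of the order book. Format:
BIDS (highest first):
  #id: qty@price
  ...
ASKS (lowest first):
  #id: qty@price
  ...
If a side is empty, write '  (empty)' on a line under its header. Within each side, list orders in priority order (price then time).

After op 1 [order #1] limit_sell(price=100, qty=4): fills=none; bids=[-] asks=[#1:4@100]
After op 2 [order #2] market_buy(qty=3): fills=#2x#1:3@100; bids=[-] asks=[#1:1@100]
After op 3 [order #3] limit_buy(price=104, qty=1): fills=#3x#1:1@100; bids=[-] asks=[-]
After op 4 [order #4] market_buy(qty=4): fills=none; bids=[-] asks=[-]
After op 5 [order #5] limit_sell(price=103, qty=2): fills=none; bids=[-] asks=[#5:2@103]
After op 6 [order #6] limit_buy(price=103, qty=4): fills=#6x#5:2@103; bids=[#6:2@103] asks=[-]
After op 7 [order #7] limit_sell(price=95, qty=1): fills=#6x#7:1@103; bids=[#6:1@103] asks=[-]

Answer: BIDS (highest first):
  #6: 1@103
ASKS (lowest first):
  (empty)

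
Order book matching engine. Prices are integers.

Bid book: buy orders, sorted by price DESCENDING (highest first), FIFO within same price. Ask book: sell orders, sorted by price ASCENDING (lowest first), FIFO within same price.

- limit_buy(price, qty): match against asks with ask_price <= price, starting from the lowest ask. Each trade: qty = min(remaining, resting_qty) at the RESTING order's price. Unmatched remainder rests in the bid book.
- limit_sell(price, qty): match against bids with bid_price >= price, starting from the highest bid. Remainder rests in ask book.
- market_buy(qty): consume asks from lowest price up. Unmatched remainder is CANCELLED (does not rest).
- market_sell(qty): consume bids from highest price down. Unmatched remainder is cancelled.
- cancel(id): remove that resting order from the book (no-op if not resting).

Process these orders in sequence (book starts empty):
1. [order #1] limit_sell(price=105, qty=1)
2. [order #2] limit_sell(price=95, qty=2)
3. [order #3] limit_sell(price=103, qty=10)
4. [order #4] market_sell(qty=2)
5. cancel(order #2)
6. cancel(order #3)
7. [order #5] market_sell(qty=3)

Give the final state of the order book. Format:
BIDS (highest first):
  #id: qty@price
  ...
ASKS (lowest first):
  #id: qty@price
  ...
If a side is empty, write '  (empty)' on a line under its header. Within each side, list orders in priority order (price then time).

After op 1 [order #1] limit_sell(price=105, qty=1): fills=none; bids=[-] asks=[#1:1@105]
After op 2 [order #2] limit_sell(price=95, qty=2): fills=none; bids=[-] asks=[#2:2@95 #1:1@105]
After op 3 [order #3] limit_sell(price=103, qty=10): fills=none; bids=[-] asks=[#2:2@95 #3:10@103 #1:1@105]
After op 4 [order #4] market_sell(qty=2): fills=none; bids=[-] asks=[#2:2@95 #3:10@103 #1:1@105]
After op 5 cancel(order #2): fills=none; bids=[-] asks=[#3:10@103 #1:1@105]
After op 6 cancel(order #3): fills=none; bids=[-] asks=[#1:1@105]
After op 7 [order #5] market_sell(qty=3): fills=none; bids=[-] asks=[#1:1@105]

Answer: BIDS (highest first):
  (empty)
ASKS (lowest first):
  #1: 1@105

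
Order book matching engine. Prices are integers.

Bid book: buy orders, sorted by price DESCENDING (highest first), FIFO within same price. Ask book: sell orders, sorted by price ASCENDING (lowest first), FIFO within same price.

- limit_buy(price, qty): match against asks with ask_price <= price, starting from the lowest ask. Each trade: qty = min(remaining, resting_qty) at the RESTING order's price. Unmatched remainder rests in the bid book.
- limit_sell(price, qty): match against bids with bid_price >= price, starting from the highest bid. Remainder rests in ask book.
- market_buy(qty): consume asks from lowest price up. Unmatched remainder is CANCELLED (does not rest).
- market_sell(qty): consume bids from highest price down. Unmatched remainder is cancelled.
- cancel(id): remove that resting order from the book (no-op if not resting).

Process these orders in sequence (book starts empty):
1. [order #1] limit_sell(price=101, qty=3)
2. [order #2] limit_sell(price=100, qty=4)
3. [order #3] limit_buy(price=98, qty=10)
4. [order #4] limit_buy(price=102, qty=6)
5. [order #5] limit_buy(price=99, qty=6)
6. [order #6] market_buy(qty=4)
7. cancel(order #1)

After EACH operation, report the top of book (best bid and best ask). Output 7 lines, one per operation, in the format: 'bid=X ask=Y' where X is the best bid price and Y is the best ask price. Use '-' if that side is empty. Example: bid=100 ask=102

After op 1 [order #1] limit_sell(price=101, qty=3): fills=none; bids=[-] asks=[#1:3@101]
After op 2 [order #2] limit_sell(price=100, qty=4): fills=none; bids=[-] asks=[#2:4@100 #1:3@101]
After op 3 [order #3] limit_buy(price=98, qty=10): fills=none; bids=[#3:10@98] asks=[#2:4@100 #1:3@101]
After op 4 [order #4] limit_buy(price=102, qty=6): fills=#4x#2:4@100 #4x#1:2@101; bids=[#3:10@98] asks=[#1:1@101]
After op 5 [order #5] limit_buy(price=99, qty=6): fills=none; bids=[#5:6@99 #3:10@98] asks=[#1:1@101]
After op 6 [order #6] market_buy(qty=4): fills=#6x#1:1@101; bids=[#5:6@99 #3:10@98] asks=[-]
After op 7 cancel(order #1): fills=none; bids=[#5:6@99 #3:10@98] asks=[-]

Answer: bid=- ask=101
bid=- ask=100
bid=98 ask=100
bid=98 ask=101
bid=99 ask=101
bid=99 ask=-
bid=99 ask=-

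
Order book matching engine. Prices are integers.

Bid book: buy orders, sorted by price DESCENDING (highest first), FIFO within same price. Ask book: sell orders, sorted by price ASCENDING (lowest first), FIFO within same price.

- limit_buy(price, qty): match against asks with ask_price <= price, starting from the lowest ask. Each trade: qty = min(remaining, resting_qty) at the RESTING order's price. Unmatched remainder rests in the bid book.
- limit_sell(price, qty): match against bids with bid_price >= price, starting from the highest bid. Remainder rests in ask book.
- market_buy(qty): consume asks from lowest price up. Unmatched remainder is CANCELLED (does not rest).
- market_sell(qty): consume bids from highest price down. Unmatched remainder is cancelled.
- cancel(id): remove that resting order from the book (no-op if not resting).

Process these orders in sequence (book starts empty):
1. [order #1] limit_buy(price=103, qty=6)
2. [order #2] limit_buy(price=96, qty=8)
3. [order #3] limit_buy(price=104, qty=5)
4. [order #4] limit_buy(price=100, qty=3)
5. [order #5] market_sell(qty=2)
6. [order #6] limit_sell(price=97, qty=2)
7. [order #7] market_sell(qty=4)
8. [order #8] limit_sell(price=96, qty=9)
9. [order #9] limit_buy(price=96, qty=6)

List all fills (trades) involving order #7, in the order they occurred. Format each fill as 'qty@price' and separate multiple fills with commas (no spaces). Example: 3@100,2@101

Answer: 1@104,3@103

Derivation:
After op 1 [order #1] limit_buy(price=103, qty=6): fills=none; bids=[#1:6@103] asks=[-]
After op 2 [order #2] limit_buy(price=96, qty=8): fills=none; bids=[#1:6@103 #2:8@96] asks=[-]
After op 3 [order #3] limit_buy(price=104, qty=5): fills=none; bids=[#3:5@104 #1:6@103 #2:8@96] asks=[-]
After op 4 [order #4] limit_buy(price=100, qty=3): fills=none; bids=[#3:5@104 #1:6@103 #4:3@100 #2:8@96] asks=[-]
After op 5 [order #5] market_sell(qty=2): fills=#3x#5:2@104; bids=[#3:3@104 #1:6@103 #4:3@100 #2:8@96] asks=[-]
After op 6 [order #6] limit_sell(price=97, qty=2): fills=#3x#6:2@104; bids=[#3:1@104 #1:6@103 #4:3@100 #2:8@96] asks=[-]
After op 7 [order #7] market_sell(qty=4): fills=#3x#7:1@104 #1x#7:3@103; bids=[#1:3@103 #4:3@100 #2:8@96] asks=[-]
After op 8 [order #8] limit_sell(price=96, qty=9): fills=#1x#8:3@103 #4x#8:3@100 #2x#8:3@96; bids=[#2:5@96] asks=[-]
After op 9 [order #9] limit_buy(price=96, qty=6): fills=none; bids=[#2:5@96 #9:6@96] asks=[-]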